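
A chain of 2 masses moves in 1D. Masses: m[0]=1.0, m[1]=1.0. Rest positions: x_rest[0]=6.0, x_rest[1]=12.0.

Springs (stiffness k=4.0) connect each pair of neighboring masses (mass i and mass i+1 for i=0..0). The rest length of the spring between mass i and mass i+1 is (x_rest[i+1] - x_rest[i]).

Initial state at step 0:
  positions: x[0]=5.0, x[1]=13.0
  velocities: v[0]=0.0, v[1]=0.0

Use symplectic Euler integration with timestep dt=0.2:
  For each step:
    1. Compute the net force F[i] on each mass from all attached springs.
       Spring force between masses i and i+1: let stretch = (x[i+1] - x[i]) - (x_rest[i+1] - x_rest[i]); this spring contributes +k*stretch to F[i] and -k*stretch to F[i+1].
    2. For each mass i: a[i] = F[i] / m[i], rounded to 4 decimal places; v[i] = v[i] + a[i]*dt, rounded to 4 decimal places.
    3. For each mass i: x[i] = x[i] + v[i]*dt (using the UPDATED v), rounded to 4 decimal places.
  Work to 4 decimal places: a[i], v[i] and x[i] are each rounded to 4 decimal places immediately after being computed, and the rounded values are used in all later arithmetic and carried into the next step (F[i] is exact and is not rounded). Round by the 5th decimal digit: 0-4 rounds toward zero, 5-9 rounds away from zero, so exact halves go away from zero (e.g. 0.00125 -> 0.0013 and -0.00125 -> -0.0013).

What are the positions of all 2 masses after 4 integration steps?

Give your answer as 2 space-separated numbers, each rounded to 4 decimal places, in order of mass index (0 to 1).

Answer: 6.8829 11.1171

Derivation:
Step 0: x=[5.0000 13.0000] v=[0.0000 0.0000]
Step 1: x=[5.3200 12.6800] v=[1.6000 -1.6000]
Step 2: x=[5.8576 12.1424] v=[2.6880 -2.6880]
Step 3: x=[6.4408 11.5592] v=[2.9158 -2.9158]
Step 4: x=[6.8829 11.1171] v=[2.2105 -2.2105]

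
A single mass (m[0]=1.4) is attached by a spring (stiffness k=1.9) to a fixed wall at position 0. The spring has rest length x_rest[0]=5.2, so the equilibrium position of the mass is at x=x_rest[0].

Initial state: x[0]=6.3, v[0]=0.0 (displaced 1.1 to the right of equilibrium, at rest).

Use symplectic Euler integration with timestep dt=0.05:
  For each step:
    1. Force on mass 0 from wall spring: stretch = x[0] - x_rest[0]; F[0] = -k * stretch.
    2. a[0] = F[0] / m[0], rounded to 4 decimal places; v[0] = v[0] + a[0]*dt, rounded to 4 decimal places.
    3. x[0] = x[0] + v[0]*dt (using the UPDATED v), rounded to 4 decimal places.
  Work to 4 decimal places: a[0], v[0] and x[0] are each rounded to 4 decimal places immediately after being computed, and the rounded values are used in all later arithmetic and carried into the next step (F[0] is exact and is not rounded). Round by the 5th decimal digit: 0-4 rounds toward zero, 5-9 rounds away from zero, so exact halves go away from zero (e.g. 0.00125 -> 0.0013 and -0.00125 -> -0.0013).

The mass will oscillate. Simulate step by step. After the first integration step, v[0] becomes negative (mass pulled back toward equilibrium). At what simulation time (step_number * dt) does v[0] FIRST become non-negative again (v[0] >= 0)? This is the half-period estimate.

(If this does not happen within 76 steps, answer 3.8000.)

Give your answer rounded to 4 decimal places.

Answer: 2.7000

Derivation:
Step 0: x=[6.3000] v=[0.0000]
Step 1: x=[6.2963] v=[-0.0746]
Step 2: x=[6.2889] v=[-0.1490]
Step 3: x=[6.2778] v=[-0.2229]
Step 4: x=[6.2630] v=[-0.2960]
Step 5: x=[6.2446] v=[-0.3681]
Step 6: x=[6.2227] v=[-0.4390]
Step 7: x=[6.1973] v=[-0.5084]
Step 8: x=[6.1685] v=[-0.5761]
Step 9: x=[6.1364] v=[-0.6418]
Step 10: x=[6.1011] v=[-0.7053]
Step 11: x=[6.0628] v=[-0.7664]
Step 12: x=[6.0216] v=[-0.8249]
Step 13: x=[5.9776] v=[-0.8807]
Step 14: x=[5.9309] v=[-0.9335]
Step 15: x=[5.8817] v=[-0.9831]
Step 16: x=[5.8302] v=[-1.0294]
Step 17: x=[5.7766] v=[-1.0722]
Step 18: x=[5.7210] v=[-1.1113]
Step 19: x=[5.6637] v=[-1.1467]
Step 20: x=[5.6048] v=[-1.1782]
Step 21: x=[5.5445] v=[-1.2057]
Step 22: x=[5.4830] v=[-1.2291]
Step 23: x=[5.4206] v=[-1.2483]
Step 24: x=[5.3574] v=[-1.2633]
Step 25: x=[5.2937] v=[-1.2740]
Step 26: x=[5.2297] v=[-1.2804]
Step 27: x=[5.1656] v=[-1.2824]
Step 28: x=[5.1016] v=[-1.2801]
Step 29: x=[5.0379] v=[-1.2734]
Step 30: x=[4.9748] v=[-1.2624]
Step 31: x=[4.9124] v=[-1.2471]
Step 32: x=[4.8510] v=[-1.2276]
Step 33: x=[4.7908] v=[-1.2039]
Step 34: x=[4.7320] v=[-1.1761]
Step 35: x=[4.6748] v=[-1.1443]
Step 36: x=[4.6194] v=[-1.1087]
Step 37: x=[4.5659] v=[-1.0693]
Step 38: x=[4.5146] v=[-1.0263]
Step 39: x=[4.4656] v=[-0.9798]
Step 40: x=[4.4191] v=[-0.9300]
Step 41: x=[4.3753] v=[-0.8770]
Step 42: x=[4.3343] v=[-0.8210]
Step 43: x=[4.2962] v=[-0.7623]
Step 44: x=[4.2612] v=[-0.7010]
Step 45: x=[4.2293] v=[-0.6373]
Step 46: x=[4.2007] v=[-0.5714]
Step 47: x=[4.1755] v=[-0.5036]
Step 48: x=[4.1538] v=[-0.4341]
Step 49: x=[4.1356] v=[-0.3631]
Step 50: x=[4.1211] v=[-0.2909]
Step 51: x=[4.1102] v=[-0.2177]
Step 52: x=[4.1030] v=[-0.1438]
Step 53: x=[4.0995] v=[-0.0694]
Step 54: x=[4.0998] v=[0.0053]
First v>=0 after going negative at step 54, time=2.7000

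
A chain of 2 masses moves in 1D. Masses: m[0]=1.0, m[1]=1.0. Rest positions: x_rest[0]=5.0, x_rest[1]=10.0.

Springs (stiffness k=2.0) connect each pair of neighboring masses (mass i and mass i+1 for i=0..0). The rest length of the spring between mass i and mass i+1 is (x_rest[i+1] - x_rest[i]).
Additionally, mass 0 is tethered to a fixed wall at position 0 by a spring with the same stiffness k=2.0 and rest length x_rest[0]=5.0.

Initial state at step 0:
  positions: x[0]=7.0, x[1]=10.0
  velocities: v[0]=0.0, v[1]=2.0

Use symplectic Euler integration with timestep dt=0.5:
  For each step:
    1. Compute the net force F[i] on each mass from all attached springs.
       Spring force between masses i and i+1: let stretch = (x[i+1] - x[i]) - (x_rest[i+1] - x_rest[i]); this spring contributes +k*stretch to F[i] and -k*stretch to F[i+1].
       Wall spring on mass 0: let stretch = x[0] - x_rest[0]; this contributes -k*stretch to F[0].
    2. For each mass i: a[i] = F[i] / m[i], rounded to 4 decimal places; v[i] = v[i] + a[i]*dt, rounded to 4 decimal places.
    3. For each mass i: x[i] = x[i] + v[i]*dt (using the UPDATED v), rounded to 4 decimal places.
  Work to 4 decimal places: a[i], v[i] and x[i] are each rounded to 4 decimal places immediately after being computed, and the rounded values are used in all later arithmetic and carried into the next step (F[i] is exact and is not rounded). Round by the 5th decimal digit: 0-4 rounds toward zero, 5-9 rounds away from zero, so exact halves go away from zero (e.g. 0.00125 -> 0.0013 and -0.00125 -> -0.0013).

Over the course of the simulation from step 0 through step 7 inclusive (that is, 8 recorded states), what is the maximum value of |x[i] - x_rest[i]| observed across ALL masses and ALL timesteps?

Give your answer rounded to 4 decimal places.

Answer: 3.0000

Derivation:
Step 0: x=[7.0000 10.0000] v=[0.0000 2.0000]
Step 1: x=[5.0000 12.0000] v=[-4.0000 4.0000]
Step 2: x=[4.0000 13.0000] v=[-2.0000 2.0000]
Step 3: x=[5.5000 12.0000] v=[3.0000 -2.0000]
Step 4: x=[7.5000 10.2500] v=[4.0000 -3.5000]
Step 5: x=[7.1250 9.6250] v=[-0.7500 -1.2500]
Step 6: x=[4.4375 10.2500] v=[-5.3750 1.2500]
Step 7: x=[2.4375 10.4688] v=[-4.0000 0.4375]
Max displacement = 3.0000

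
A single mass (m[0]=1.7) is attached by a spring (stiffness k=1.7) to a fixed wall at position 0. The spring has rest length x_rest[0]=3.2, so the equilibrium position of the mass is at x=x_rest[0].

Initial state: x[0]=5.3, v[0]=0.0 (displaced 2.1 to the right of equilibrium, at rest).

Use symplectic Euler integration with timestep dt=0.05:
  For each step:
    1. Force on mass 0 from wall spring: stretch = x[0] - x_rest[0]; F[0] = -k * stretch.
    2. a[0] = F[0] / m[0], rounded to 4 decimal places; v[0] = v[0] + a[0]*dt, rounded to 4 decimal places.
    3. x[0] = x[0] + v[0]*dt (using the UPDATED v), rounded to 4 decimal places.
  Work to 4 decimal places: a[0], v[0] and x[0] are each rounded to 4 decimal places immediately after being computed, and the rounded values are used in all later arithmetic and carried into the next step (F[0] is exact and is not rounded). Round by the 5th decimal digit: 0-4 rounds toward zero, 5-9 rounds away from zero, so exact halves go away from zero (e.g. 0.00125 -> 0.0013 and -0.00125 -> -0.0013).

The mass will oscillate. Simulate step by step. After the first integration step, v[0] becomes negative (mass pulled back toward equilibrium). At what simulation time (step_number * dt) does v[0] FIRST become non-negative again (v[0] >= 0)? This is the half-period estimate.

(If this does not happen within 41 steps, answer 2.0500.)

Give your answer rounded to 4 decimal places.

Answer: 2.0500

Derivation:
Step 0: x=[5.3000] v=[0.0000]
Step 1: x=[5.2948] v=[-0.1050]
Step 2: x=[5.2843] v=[-0.2097]
Step 3: x=[5.2686] v=[-0.3139]
Step 4: x=[5.2477] v=[-0.4173]
Step 5: x=[5.2217] v=[-0.5197]
Step 6: x=[5.1907] v=[-0.6208]
Step 7: x=[5.1547] v=[-0.7203]
Step 8: x=[5.1138] v=[-0.8180]
Step 9: x=[5.0681] v=[-0.9137]
Step 10: x=[5.0177] v=[-1.0071]
Step 11: x=[4.9628] v=[-1.0980]
Step 12: x=[4.9035] v=[-1.1861]
Step 13: x=[4.8399] v=[-1.2713]
Step 14: x=[4.7722] v=[-1.3533]
Step 15: x=[4.7006] v=[-1.4319]
Step 16: x=[4.6253] v=[-1.5069]
Step 17: x=[4.5464] v=[-1.5782]
Step 18: x=[4.4641] v=[-1.6455]
Step 19: x=[4.3787] v=[-1.7087]
Step 20: x=[4.2903] v=[-1.7676]
Step 21: x=[4.1992] v=[-1.8221]
Step 22: x=[4.1056] v=[-1.8721]
Step 23: x=[4.0097] v=[-1.9174]
Step 24: x=[3.9118] v=[-1.9579]
Step 25: x=[3.8121] v=[-1.9935]
Step 26: x=[3.7109] v=[-2.0241]
Step 27: x=[3.6084] v=[-2.0496]
Step 28: x=[3.5049] v=[-2.0700]
Step 29: x=[3.4006] v=[-2.0852]
Step 30: x=[3.2958] v=[-2.0952]
Step 31: x=[3.1908] v=[-2.1000]
Step 32: x=[3.0858] v=[-2.0995]
Step 33: x=[2.9811] v=[-2.0938]
Step 34: x=[2.8770] v=[-2.0829]
Step 35: x=[2.7737] v=[-2.0668]
Step 36: x=[2.6714] v=[-2.0455]
Step 37: x=[2.5704] v=[-2.0191]
Step 38: x=[2.4710] v=[-1.9876]
Step 39: x=[2.3734] v=[-1.9512]
Step 40: x=[2.2779] v=[-1.9099]
Step 41: x=[2.1847] v=[-1.8638]
v[0] did not become non-negative within 41 steps; using fallback time=2.0500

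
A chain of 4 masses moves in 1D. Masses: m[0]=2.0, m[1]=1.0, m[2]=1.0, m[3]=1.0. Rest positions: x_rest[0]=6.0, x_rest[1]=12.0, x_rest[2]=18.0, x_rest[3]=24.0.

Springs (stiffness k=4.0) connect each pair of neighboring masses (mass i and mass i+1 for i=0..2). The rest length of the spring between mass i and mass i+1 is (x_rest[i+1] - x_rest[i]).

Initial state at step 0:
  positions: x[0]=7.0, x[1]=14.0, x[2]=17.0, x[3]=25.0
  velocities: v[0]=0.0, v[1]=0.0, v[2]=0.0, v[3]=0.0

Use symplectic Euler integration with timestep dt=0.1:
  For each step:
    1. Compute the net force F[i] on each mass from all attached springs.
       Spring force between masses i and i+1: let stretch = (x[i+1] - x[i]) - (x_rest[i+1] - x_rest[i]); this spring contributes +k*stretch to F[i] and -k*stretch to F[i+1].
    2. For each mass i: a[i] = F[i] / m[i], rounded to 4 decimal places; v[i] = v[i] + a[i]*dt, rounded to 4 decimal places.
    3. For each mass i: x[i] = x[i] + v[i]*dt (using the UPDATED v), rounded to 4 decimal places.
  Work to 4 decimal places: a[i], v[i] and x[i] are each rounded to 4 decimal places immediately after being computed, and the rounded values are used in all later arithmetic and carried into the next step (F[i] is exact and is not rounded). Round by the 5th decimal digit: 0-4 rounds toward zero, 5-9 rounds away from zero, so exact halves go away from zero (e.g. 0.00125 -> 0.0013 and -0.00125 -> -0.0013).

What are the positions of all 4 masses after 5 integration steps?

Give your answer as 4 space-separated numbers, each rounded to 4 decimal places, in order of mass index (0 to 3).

Answer: 7.1875 12.2783 19.1942 24.1525

Derivation:
Step 0: x=[7.0000 14.0000 17.0000 25.0000] v=[0.0000 0.0000 0.0000 0.0000]
Step 1: x=[7.0200 13.8400 17.2000 24.9200] v=[0.2000 -1.6000 2.0000 -0.8000]
Step 2: x=[7.0564 13.5416 17.5744 24.7712] v=[0.3640 -2.9840 3.7440 -1.4880]
Step 3: x=[7.1025 13.1451 18.0754 24.5745] v=[0.4610 -3.9650 5.0096 -1.9667]
Step 4: x=[7.1495 12.7041 18.6391 24.3579] v=[0.4695 -4.4099 5.6371 -2.1663]
Step 5: x=[7.1875 12.2783 19.1942 24.1525] v=[0.3804 -4.2577 5.5506 -2.0538]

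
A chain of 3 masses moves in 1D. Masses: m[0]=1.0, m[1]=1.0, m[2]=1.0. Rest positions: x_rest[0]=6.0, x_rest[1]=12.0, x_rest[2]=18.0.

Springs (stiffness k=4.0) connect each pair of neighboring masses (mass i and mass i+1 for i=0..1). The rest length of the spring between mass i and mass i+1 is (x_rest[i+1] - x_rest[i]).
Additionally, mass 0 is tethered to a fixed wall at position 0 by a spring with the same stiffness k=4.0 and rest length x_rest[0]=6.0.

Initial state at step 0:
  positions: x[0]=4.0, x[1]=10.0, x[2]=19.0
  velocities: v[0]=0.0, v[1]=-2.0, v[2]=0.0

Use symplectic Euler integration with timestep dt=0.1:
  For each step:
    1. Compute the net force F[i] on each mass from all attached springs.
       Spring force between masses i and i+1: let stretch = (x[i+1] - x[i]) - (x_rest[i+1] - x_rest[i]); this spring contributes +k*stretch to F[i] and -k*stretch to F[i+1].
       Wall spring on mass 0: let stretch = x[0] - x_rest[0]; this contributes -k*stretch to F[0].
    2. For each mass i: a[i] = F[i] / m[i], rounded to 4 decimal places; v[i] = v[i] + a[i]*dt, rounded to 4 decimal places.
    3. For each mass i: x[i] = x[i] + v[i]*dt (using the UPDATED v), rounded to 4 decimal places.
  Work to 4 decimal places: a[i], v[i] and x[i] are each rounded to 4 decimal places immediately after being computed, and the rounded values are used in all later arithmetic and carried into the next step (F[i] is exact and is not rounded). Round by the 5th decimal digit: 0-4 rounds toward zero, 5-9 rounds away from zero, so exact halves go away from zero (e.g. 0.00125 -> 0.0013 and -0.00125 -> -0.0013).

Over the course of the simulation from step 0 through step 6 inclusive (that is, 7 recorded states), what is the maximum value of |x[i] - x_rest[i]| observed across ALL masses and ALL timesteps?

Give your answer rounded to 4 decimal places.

Step 0: x=[4.0000 10.0000 19.0000] v=[0.0000 -2.0000 0.0000]
Step 1: x=[4.0800 9.9200 18.8800] v=[0.8000 -0.8000 -1.2000]
Step 2: x=[4.2304 9.9648 18.6416] v=[1.5040 0.4480 -2.3840]
Step 3: x=[4.4410 10.1273 18.2961] v=[2.1056 1.6250 -3.4547]
Step 4: x=[4.7014 10.3891 17.8639] v=[2.6037 2.6180 -4.3222]
Step 5: x=[5.0012 10.7224 17.3727] v=[2.9982 3.3328 -4.9121]
Step 6: x=[5.3298 11.0928 16.8555] v=[3.2862 3.7044 -5.1722]
Max displacement = 2.0800

Answer: 2.0800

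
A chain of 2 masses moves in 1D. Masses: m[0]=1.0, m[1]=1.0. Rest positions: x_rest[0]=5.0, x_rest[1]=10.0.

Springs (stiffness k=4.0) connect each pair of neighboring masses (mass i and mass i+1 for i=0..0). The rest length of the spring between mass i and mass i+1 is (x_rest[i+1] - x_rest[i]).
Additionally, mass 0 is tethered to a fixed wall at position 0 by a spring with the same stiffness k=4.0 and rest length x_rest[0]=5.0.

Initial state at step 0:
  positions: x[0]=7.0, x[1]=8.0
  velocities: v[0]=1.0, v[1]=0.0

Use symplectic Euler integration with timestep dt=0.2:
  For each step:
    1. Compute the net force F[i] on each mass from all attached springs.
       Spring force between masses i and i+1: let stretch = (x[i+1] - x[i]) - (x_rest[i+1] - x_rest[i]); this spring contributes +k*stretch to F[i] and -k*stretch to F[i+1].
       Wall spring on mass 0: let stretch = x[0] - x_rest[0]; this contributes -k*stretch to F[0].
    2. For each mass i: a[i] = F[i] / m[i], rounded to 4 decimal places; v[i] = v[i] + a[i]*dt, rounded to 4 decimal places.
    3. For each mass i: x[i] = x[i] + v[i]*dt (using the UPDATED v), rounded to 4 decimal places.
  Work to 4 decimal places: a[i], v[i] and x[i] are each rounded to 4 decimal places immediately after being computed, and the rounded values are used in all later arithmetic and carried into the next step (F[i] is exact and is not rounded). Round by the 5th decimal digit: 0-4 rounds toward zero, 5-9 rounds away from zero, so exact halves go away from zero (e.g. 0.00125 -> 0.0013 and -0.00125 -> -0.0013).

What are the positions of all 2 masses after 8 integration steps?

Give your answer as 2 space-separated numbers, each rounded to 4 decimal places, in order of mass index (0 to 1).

Step 0: x=[7.0000 8.0000] v=[1.0000 0.0000]
Step 1: x=[6.2400 8.6400] v=[-3.8000 3.2000]
Step 2: x=[4.8656 9.6960] v=[-6.8720 5.2800]
Step 3: x=[3.4856 10.7791] v=[-6.9002 5.4157]
Step 4: x=[2.7148 11.4953] v=[-3.8539 3.5809]
Step 5: x=[2.9145 11.6066] v=[0.9987 0.5565]
Step 6: x=[4.0387 11.1272] v=[5.6208 -2.3972]
Step 7: x=[5.6508 10.3136] v=[8.0606 -4.0680]
Step 8: x=[7.1048 9.5540] v=[7.2702 -3.7982]

Answer: 7.1048 9.5540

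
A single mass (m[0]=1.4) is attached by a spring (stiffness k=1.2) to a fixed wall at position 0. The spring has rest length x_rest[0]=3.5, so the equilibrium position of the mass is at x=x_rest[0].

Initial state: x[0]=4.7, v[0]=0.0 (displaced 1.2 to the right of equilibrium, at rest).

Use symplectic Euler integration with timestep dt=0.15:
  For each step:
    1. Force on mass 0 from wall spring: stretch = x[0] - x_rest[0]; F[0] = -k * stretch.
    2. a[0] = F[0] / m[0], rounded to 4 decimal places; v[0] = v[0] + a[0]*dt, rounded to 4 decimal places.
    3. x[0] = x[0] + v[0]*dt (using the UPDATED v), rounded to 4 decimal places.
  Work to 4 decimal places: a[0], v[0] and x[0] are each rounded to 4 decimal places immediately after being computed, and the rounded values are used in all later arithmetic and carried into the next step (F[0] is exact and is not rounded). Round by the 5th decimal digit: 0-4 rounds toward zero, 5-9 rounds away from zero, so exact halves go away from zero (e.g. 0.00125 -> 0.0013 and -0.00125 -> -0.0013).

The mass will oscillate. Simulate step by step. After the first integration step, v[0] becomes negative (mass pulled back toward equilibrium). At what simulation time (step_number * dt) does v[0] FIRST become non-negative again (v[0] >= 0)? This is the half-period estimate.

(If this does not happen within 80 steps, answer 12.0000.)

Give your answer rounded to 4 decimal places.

Step 0: x=[4.7000] v=[0.0000]
Step 1: x=[4.6769] v=[-0.1543]
Step 2: x=[4.6311] v=[-0.3056]
Step 3: x=[4.5635] v=[-0.4510]
Step 4: x=[4.4753] v=[-0.5877]
Step 5: x=[4.3683] v=[-0.7131]
Step 6: x=[4.2446] v=[-0.8247]
Step 7: x=[4.1065] v=[-0.9204]
Step 8: x=[3.9567] v=[-0.9984]
Step 9: x=[3.7981] v=[-1.0571]
Step 10: x=[3.6338] v=[-1.0954]
Step 11: x=[3.4669] v=[-1.1126]
Step 12: x=[3.3007] v=[-1.1083]
Step 13: x=[3.1383] v=[-1.0827]
Step 14: x=[2.9829] v=[-1.0362]
Step 15: x=[2.8374] v=[-0.9697]
Step 16: x=[2.7047] v=[-0.8845]
Step 17: x=[2.5874] v=[-0.7822]
Step 18: x=[2.4877] v=[-0.6649]
Step 19: x=[2.4075] v=[-0.5347]
Step 20: x=[2.3484] v=[-0.3942]
Step 21: x=[2.3115] v=[-0.2461]
Step 22: x=[2.2975] v=[-0.0933]
Step 23: x=[2.3067] v=[0.0613]
First v>=0 after going negative at step 23, time=3.4500

Answer: 3.4500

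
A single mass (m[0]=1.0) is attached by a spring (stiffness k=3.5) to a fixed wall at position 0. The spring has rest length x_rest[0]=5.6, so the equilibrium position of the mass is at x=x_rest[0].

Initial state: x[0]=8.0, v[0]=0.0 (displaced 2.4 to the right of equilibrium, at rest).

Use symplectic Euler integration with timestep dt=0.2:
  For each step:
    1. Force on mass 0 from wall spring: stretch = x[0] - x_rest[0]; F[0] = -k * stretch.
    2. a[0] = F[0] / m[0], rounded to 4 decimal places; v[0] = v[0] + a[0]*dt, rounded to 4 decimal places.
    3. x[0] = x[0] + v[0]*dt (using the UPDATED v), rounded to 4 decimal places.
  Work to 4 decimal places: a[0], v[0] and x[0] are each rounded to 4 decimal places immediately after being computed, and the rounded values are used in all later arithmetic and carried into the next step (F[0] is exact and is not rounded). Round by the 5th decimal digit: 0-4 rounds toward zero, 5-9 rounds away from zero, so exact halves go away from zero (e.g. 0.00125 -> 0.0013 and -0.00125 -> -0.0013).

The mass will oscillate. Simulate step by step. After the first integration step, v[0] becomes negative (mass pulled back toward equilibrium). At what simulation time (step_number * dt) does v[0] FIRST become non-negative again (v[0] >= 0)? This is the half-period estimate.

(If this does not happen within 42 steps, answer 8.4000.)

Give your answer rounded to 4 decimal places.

Answer: 1.8000

Derivation:
Step 0: x=[8.0000] v=[0.0000]
Step 1: x=[7.6640] v=[-1.6800]
Step 2: x=[7.0390] v=[-3.1248]
Step 3: x=[6.2126] v=[-4.1321]
Step 4: x=[5.3004] v=[-4.5609]
Step 5: x=[4.4302] v=[-4.3512]
Step 6: x=[3.7237] v=[-3.5323]
Step 7: x=[3.2799] v=[-2.2189]
Step 8: x=[3.1609] v=[-0.5948]
Step 9: x=[3.3834] v=[1.1126]
First v>=0 after going negative at step 9, time=1.8000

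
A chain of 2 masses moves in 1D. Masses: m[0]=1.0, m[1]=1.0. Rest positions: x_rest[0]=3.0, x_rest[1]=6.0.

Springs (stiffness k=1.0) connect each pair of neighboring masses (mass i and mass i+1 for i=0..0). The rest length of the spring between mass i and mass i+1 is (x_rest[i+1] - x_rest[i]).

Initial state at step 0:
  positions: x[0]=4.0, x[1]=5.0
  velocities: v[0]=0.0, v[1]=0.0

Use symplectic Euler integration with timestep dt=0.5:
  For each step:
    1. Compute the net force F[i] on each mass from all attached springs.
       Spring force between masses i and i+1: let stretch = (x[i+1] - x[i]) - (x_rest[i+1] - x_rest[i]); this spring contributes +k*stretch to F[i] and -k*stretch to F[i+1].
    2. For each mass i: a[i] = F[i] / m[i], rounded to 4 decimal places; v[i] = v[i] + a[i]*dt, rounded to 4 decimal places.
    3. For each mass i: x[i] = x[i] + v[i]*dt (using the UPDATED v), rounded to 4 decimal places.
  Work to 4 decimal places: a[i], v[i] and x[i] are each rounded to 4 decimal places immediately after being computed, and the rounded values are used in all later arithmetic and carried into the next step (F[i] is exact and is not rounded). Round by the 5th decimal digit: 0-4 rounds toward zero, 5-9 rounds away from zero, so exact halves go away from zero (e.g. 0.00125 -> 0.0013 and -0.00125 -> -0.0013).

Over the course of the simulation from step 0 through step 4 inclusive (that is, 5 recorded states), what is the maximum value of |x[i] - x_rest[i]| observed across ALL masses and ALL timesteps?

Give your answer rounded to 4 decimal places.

Step 0: x=[4.0000 5.0000] v=[0.0000 0.0000]
Step 1: x=[3.5000 5.5000] v=[-1.0000 1.0000]
Step 2: x=[2.7500 6.2500] v=[-1.5000 1.5000]
Step 3: x=[2.1250 6.8750] v=[-1.2500 1.2500]
Step 4: x=[1.9375 7.0625] v=[-0.3750 0.3750]
Max displacement = 1.0625

Answer: 1.0625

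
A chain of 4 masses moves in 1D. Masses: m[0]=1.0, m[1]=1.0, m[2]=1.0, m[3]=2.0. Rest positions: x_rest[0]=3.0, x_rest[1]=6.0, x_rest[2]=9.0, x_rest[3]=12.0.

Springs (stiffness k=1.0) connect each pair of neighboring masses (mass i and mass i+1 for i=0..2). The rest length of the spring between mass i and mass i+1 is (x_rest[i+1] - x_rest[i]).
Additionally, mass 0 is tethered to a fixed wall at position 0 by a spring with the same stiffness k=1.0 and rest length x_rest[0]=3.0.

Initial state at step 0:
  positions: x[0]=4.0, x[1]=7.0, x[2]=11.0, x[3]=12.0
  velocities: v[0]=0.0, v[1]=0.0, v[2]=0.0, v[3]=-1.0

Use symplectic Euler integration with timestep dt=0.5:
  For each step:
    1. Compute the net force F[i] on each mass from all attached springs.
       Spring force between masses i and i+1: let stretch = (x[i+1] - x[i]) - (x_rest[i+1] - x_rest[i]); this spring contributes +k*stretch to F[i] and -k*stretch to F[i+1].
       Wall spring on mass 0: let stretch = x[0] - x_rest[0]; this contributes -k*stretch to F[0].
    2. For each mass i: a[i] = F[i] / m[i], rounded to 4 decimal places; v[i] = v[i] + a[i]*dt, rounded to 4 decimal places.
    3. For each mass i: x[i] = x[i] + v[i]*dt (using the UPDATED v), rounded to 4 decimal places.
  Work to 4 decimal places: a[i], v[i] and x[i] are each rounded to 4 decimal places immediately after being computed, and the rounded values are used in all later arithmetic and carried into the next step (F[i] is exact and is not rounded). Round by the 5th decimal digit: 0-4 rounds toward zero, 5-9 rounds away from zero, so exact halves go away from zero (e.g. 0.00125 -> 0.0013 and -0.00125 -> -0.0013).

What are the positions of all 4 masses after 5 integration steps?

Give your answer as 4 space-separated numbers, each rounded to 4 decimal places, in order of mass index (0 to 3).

Answer: 2.9931 4.6772 7.9363 11.4481

Derivation:
Step 0: x=[4.0000 7.0000 11.0000 12.0000] v=[0.0000 0.0000 0.0000 -1.0000]
Step 1: x=[3.7500 7.2500 10.2500 11.7500] v=[-0.5000 0.5000 -1.5000 -0.5000]
Step 2: x=[3.4375 7.3750 9.1250 11.6875] v=[-0.6250 0.2500 -2.2500 -0.1250]
Step 3: x=[3.2500 6.9531 8.2031 11.6797] v=[-0.3750 -0.8438 -1.8438 -0.0156]
Step 4: x=[3.1758 5.9179 7.8379 11.6123] v=[-0.1485 -2.0704 -0.7305 -0.1348]
Step 5: x=[2.9931 4.6772 7.9363 11.4481] v=[-0.3654 -2.4815 0.1967 -0.3284]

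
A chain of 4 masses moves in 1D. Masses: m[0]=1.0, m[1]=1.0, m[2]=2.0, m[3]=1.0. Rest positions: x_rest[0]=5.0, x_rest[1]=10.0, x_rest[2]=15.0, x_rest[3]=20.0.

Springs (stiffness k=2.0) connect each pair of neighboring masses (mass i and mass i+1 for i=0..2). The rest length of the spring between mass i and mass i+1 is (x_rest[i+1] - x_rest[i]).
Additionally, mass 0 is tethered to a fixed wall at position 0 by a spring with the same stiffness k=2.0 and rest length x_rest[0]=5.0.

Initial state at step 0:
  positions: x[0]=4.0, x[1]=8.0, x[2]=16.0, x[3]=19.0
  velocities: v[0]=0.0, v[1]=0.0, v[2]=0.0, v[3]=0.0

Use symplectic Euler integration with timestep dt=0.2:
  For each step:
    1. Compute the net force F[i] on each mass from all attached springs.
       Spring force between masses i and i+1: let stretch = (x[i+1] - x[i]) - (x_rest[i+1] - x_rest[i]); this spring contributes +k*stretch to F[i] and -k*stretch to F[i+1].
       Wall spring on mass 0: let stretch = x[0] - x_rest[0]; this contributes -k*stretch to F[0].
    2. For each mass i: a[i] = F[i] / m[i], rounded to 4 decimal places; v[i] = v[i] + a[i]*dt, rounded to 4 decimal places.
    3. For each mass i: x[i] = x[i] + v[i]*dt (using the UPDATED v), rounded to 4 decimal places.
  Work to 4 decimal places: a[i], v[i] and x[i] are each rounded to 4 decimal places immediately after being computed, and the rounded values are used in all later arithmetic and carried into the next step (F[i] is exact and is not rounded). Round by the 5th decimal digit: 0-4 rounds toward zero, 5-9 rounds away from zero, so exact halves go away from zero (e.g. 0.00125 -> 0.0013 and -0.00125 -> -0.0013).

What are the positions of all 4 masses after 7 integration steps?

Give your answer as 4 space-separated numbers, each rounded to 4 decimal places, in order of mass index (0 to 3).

Step 0: x=[4.0000 8.0000 16.0000 19.0000] v=[0.0000 0.0000 0.0000 0.0000]
Step 1: x=[4.0000 8.3200 15.8000 19.1600] v=[0.0000 1.6000 -1.0000 0.8000]
Step 2: x=[4.0256 8.8928 15.4352 19.4512] v=[0.1280 2.8640 -1.8240 1.4560]
Step 3: x=[4.1185 9.5996 14.9693 19.8211] v=[0.4646 3.5341 -2.3293 1.8496]
Step 4: x=[4.3204 10.2975 14.4827 20.2029] v=[1.0096 3.4895 -2.4329 1.9089]
Step 5: x=[4.6549 10.8520 14.0575 20.5271] v=[1.6723 2.7727 -2.1259 1.6208]
Step 6: x=[5.1127 11.1672 13.7629 20.7337] v=[2.2892 1.5761 -1.4731 1.0330]
Step 7: x=[5.6459 11.2057 13.6433 20.7826] v=[2.6659 0.1926 -0.5981 0.2447]

Answer: 5.6459 11.2057 13.6433 20.7826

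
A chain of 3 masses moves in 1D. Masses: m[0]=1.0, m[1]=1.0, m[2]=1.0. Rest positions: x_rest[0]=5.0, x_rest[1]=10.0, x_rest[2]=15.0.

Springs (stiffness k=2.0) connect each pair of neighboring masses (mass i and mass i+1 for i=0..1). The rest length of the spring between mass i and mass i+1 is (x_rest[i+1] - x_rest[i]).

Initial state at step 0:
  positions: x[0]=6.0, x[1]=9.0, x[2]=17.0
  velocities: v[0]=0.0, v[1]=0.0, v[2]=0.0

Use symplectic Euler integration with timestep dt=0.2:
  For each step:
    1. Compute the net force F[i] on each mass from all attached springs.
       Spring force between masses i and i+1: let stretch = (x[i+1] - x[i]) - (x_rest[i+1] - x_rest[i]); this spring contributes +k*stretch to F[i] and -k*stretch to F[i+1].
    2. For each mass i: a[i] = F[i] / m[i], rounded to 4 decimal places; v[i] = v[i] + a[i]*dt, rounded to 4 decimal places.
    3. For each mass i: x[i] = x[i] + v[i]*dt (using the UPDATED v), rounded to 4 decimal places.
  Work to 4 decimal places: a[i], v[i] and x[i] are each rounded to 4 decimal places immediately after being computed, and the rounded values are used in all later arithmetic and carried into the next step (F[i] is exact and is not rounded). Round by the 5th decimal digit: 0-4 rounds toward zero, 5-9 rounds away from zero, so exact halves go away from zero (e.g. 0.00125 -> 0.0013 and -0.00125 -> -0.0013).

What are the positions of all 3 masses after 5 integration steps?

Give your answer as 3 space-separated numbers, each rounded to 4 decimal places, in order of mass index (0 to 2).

Step 0: x=[6.0000 9.0000 17.0000] v=[0.0000 0.0000 0.0000]
Step 1: x=[5.8400 9.4000 16.7600] v=[-0.8000 2.0000 -1.2000]
Step 2: x=[5.5648 10.1040 16.3312] v=[-1.3760 3.5200 -2.1440]
Step 3: x=[5.2527 10.9430 15.8042] v=[-1.5603 4.1952 -2.6349]
Step 4: x=[4.9959 11.7157 15.2883] v=[-1.2842 3.8636 -2.5794]
Step 5: x=[4.8766 12.2366 14.8866] v=[-0.5963 2.6047 -2.0084]

Answer: 4.8766 12.2366 14.8866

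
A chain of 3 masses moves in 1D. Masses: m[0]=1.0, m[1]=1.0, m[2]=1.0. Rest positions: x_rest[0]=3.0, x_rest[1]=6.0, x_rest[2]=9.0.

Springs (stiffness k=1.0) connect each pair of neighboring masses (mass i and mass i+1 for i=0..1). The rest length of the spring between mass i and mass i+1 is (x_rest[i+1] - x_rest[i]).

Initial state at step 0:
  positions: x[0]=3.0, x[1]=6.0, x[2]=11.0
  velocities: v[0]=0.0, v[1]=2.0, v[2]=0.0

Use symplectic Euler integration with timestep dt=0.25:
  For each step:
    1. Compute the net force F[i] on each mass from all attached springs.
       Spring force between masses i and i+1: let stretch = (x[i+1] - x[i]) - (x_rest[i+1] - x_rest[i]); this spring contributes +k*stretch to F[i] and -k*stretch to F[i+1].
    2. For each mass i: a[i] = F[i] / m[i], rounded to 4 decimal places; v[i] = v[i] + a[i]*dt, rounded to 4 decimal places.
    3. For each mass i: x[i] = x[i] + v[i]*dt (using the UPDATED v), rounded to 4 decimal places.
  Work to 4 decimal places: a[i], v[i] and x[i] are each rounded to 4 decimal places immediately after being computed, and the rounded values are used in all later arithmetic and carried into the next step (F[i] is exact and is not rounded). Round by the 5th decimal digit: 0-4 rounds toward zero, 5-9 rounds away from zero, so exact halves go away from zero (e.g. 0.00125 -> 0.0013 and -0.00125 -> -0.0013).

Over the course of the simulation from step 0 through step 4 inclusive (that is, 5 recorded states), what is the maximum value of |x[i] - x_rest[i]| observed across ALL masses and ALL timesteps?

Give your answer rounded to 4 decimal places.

Step 0: x=[3.0000 6.0000 11.0000] v=[0.0000 2.0000 0.0000]
Step 1: x=[3.0000 6.6250 10.8750] v=[0.0000 2.5000 -0.5000]
Step 2: x=[3.0391 7.2891 10.6719] v=[0.1563 2.6563 -0.8125]
Step 3: x=[3.1563 7.8990 10.4449] v=[0.4688 2.4395 -0.9082]
Step 4: x=[3.3824 8.3716 10.2462] v=[0.9045 1.8903 -0.7947]
Max displacement = 2.3716

Answer: 2.3716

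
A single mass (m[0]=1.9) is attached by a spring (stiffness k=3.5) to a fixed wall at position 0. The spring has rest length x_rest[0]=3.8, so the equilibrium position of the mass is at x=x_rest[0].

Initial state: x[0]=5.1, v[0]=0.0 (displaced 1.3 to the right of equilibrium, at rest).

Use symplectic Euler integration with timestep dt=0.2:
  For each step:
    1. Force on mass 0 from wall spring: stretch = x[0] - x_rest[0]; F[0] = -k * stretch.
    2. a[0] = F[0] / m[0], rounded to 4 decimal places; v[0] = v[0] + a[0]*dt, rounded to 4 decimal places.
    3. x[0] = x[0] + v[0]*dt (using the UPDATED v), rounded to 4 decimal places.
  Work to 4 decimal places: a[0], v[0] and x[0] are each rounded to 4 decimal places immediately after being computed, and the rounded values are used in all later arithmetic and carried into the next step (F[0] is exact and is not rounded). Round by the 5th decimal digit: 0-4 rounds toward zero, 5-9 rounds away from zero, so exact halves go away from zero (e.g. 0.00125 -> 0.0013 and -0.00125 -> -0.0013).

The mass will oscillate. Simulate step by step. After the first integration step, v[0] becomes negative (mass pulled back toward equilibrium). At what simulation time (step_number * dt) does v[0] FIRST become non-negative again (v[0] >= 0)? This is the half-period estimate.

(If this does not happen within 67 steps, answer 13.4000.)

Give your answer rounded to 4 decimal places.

Answer: 2.4000

Derivation:
Step 0: x=[5.1000] v=[0.0000]
Step 1: x=[5.0042] v=[-0.4789]
Step 2: x=[4.8197] v=[-0.9226]
Step 3: x=[4.5600] v=[-1.2983]
Step 4: x=[4.2443] v=[-1.5783]
Step 5: x=[3.8959] v=[-1.7420]
Step 6: x=[3.5404] v=[-1.7773]
Step 7: x=[3.2041] v=[-1.6817]
Step 8: x=[2.9117] v=[-1.4622]
Step 9: x=[2.6847] v=[-1.1349]
Step 10: x=[2.5399] v=[-0.7240]
Step 11: x=[2.4879] v=[-0.2598]
Step 12: x=[2.5326] v=[0.2236]
First v>=0 after going negative at step 12, time=2.4000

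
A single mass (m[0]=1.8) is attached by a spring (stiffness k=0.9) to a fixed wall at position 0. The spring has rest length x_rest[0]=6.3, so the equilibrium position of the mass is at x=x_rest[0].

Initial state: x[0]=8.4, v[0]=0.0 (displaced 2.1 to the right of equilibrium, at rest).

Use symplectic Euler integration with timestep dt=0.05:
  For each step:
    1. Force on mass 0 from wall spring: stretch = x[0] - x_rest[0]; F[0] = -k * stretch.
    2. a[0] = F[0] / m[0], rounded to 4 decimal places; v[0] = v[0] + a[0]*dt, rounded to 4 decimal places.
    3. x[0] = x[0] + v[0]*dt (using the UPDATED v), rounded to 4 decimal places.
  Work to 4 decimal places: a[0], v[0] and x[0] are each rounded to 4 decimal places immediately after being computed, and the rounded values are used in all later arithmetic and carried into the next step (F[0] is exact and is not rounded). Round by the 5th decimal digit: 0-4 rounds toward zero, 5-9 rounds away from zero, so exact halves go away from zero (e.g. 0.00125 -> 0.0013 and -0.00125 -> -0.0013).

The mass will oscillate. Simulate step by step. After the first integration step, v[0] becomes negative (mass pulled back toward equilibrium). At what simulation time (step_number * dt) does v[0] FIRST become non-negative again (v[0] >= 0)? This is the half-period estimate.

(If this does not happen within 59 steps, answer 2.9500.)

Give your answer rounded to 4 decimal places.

Step 0: x=[8.4000] v=[0.0000]
Step 1: x=[8.3974] v=[-0.0525]
Step 2: x=[8.3922] v=[-0.1049]
Step 3: x=[8.3843] v=[-0.1572]
Step 4: x=[8.3738] v=[-0.2093]
Step 5: x=[8.3607] v=[-0.2611]
Step 6: x=[8.3451] v=[-0.3126]
Step 7: x=[8.3269] v=[-0.3637]
Step 8: x=[8.3062] v=[-0.4144]
Step 9: x=[8.2830] v=[-0.4646]
Step 10: x=[8.2573] v=[-0.5142]
Step 11: x=[8.2291] v=[-0.5631]
Step 12: x=[8.1985] v=[-0.6113]
Step 13: x=[8.1656] v=[-0.6588]
Step 14: x=[8.1303] v=[-0.7054]
Step 15: x=[8.0927] v=[-0.7512]
Step 16: x=[8.0529] v=[-0.7960]
Step 17: x=[8.0109] v=[-0.8398]
Step 18: x=[7.9668] v=[-0.8826]
Step 19: x=[7.9206] v=[-0.9243]
Step 20: x=[7.8724] v=[-0.9648]
Step 21: x=[7.8222] v=[-1.0041]
Step 22: x=[7.7701] v=[-1.0422]
Step 23: x=[7.7162] v=[-1.0790]
Step 24: x=[7.6605] v=[-1.1144]
Step 25: x=[7.6031] v=[-1.1484]
Step 26: x=[7.5441] v=[-1.1810]
Step 27: x=[7.4835] v=[-1.2121]
Step 28: x=[7.4214] v=[-1.2417]
Step 29: x=[7.3579] v=[-1.2697]
Step 30: x=[7.2931] v=[-1.2962]
Step 31: x=[7.2271] v=[-1.3210]
Step 32: x=[7.1599] v=[-1.3442]
Step 33: x=[7.0916] v=[-1.3657]
Step 34: x=[7.0223] v=[-1.3855]
Step 35: x=[6.9521] v=[-1.4036]
Step 36: x=[6.8811] v=[-1.4199]
Step 37: x=[6.8094] v=[-1.4344]
Step 38: x=[6.7370] v=[-1.4471]
Step 39: x=[6.6641] v=[-1.4580]
Step 40: x=[6.5907] v=[-1.4671]
Step 41: x=[6.5170] v=[-1.4744]
Step 42: x=[6.4430] v=[-1.4798]
Step 43: x=[6.3688] v=[-1.4834]
Step 44: x=[6.2945] v=[-1.4851]
Step 45: x=[6.2203] v=[-1.4850]
Step 46: x=[6.1462] v=[-1.4830]
Step 47: x=[6.0722] v=[-1.4792]
Step 48: x=[5.9985] v=[-1.4735]
Step 49: x=[5.9252] v=[-1.4660]
Step 50: x=[5.8524] v=[-1.4566]
Step 51: x=[5.7801] v=[-1.4454]
Step 52: x=[5.7085] v=[-1.4324]
Step 53: x=[5.6376] v=[-1.4176]
Step 54: x=[5.5676] v=[-1.4010]
Step 55: x=[5.4985] v=[-1.3827]
Step 56: x=[5.4304] v=[-1.3627]
Step 57: x=[5.3634] v=[-1.3410]
Step 58: x=[5.2975] v=[-1.3176]
Step 59: x=[5.2329] v=[-1.2925]
v[0] did not become non-negative within 59 steps; using fallback time=2.9500

Answer: 2.9500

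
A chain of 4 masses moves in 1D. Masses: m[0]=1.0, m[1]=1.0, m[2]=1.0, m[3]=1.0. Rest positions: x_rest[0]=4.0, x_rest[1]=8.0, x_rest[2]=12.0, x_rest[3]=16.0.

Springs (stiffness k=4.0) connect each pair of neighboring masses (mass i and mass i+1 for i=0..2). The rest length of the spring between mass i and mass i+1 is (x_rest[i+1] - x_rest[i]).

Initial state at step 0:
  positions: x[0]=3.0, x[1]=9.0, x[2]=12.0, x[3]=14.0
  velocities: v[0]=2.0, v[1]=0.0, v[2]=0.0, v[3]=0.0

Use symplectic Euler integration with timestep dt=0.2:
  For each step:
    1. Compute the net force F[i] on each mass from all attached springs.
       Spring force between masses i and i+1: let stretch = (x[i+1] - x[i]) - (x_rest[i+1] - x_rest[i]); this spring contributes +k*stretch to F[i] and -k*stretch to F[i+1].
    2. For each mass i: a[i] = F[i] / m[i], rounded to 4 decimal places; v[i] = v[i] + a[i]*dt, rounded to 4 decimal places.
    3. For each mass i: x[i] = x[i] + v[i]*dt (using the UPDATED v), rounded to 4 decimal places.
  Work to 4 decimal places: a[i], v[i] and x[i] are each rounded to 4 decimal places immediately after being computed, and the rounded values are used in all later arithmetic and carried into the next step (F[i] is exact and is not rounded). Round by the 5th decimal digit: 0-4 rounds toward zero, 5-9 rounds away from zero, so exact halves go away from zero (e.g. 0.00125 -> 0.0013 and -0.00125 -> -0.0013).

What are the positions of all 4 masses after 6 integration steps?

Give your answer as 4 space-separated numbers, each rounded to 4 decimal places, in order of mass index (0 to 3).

Step 0: x=[3.0000 9.0000 12.0000 14.0000] v=[2.0000 0.0000 0.0000 0.0000]
Step 1: x=[3.7200 8.5200 11.8400 14.3200] v=[3.6000 -2.4000 -0.8000 1.6000]
Step 2: x=[4.5680 7.8032 11.5456 14.8832] v=[4.2400 -3.5840 -1.4720 2.8160]
Step 3: x=[5.2936 7.1676 11.1864 15.5524] v=[3.6282 -3.1782 -1.7958 3.3459]
Step 4: x=[5.6791 6.8751 10.8828 16.1630] v=[1.9274 -1.4624 -1.5180 3.0531]
Step 5: x=[5.6159 7.0325 10.7828 16.5688] v=[-0.3158 0.7870 -0.5000 2.0289]
Step 6: x=[5.1394 7.5633 11.0085 16.6888] v=[-2.3825 2.6540 1.1286 0.6001]

Answer: 5.1394 7.5633 11.0085 16.6888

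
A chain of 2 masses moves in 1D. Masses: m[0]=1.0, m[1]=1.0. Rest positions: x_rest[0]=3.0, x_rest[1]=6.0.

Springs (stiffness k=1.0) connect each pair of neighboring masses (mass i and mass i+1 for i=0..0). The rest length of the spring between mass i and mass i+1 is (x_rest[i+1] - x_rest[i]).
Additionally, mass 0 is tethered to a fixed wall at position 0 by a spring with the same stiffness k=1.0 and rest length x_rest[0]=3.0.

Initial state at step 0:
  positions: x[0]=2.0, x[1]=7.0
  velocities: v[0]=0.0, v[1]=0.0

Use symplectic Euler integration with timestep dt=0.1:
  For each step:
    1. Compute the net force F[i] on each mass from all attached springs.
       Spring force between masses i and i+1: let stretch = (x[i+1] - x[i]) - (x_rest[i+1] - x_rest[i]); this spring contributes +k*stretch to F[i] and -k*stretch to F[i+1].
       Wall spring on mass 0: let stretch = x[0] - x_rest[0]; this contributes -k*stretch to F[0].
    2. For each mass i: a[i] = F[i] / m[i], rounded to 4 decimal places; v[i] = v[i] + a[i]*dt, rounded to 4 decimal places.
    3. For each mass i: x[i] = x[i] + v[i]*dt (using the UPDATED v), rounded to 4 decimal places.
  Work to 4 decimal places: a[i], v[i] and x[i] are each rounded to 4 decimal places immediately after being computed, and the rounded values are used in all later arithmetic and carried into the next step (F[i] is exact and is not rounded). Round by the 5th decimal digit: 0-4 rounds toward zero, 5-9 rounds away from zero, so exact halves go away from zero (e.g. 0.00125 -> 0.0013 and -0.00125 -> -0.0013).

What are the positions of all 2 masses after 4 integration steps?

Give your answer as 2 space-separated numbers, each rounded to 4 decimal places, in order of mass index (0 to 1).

Answer: 2.2881 6.8074

Derivation:
Step 0: x=[2.0000 7.0000] v=[0.0000 0.0000]
Step 1: x=[2.0300 6.9800] v=[0.3000 -0.2000]
Step 2: x=[2.0892 6.9405] v=[0.5920 -0.3950]
Step 3: x=[2.1760 6.8825] v=[0.8682 -0.5801]
Step 4: x=[2.2881 6.8074] v=[1.1213 -0.7508]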